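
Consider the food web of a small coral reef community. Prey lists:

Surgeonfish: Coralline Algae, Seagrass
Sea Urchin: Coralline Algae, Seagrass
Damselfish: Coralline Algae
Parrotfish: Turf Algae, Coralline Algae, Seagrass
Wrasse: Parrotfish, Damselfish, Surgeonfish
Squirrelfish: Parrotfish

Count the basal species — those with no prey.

Basal species (no prey listed): Turf Algae, Coralline Algae, Seagrass.
Count: 3.

3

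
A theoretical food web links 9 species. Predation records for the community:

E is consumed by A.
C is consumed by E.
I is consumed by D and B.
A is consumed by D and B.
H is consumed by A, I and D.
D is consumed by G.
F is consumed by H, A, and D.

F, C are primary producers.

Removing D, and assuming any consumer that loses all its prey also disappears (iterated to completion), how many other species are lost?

1

Remove D.
Round 1: G (all prey gone) → extinct.
No further losses. Total secondary extinctions: 1.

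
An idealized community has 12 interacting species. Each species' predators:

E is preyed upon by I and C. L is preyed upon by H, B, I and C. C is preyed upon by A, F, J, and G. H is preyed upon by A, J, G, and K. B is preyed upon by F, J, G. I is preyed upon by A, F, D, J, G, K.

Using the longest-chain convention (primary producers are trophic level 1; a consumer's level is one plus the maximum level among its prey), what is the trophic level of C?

E is a producer → level 1.
C eats E (level 1); other prey at levels: L 1 → level 2.

Trophic level 2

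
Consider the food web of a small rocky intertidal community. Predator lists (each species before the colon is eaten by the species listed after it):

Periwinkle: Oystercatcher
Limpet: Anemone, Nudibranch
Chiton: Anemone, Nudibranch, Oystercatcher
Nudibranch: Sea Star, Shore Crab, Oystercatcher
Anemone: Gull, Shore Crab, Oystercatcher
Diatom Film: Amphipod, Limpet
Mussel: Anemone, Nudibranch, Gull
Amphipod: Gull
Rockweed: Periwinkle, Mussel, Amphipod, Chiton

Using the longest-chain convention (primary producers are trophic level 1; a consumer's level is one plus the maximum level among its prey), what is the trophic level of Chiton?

Rockweed is a producer → level 1.
Chiton eats Rockweed → level 2.

Trophic level 2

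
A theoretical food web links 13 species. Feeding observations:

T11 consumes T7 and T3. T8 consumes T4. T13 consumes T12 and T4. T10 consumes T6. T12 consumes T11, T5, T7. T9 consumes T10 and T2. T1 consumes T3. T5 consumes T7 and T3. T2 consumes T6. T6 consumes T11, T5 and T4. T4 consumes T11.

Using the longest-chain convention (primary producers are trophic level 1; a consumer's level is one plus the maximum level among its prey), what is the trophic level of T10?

T3 is a producer → level 1.
T11 eats T3 (level 1); other prey at levels: T7 1 → level 2.
T4 eats T11 → level 3.
T6 eats T4 (level 3); other prey at levels: T5 2, T11 2 → level 4.
T10 eats T6 → level 5.

Trophic level 5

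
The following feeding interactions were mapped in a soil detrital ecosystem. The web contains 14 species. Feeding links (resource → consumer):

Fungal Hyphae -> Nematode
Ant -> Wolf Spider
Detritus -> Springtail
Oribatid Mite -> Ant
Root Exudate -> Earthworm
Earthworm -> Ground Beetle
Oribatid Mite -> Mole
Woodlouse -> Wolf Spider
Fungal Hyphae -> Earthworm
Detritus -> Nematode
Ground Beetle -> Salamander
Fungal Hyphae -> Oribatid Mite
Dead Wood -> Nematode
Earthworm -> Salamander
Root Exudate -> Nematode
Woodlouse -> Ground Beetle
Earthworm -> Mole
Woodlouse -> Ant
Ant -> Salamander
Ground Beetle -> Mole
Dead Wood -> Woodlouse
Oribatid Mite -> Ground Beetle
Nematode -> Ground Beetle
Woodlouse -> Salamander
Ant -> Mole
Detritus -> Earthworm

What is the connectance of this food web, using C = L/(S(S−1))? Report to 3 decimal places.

The web has S = 14 species and L = 26 feeding links.
C = L / (S(S−1)) = 26 / 182 = 0.1429 ≈ 0.143.

C = 0.143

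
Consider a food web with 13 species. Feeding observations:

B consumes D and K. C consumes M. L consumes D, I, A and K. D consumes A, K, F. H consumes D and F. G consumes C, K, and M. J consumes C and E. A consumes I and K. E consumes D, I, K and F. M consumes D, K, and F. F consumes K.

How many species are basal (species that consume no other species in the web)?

2

Basal species (no prey listed): K, I.
Count: 2.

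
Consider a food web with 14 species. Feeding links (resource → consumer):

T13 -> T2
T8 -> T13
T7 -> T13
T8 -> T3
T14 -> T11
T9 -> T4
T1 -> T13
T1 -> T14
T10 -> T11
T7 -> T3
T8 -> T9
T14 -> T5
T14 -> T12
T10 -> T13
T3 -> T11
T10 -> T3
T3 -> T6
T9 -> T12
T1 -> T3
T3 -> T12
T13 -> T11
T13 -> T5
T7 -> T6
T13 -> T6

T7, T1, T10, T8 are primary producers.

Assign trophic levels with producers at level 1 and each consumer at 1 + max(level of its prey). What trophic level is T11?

T7 is a producer → level 1.
T3 eats T7 (level 1); other prey at levels: T1 1, T10 1, T8 1 → level 2.
T11 eats T3 (level 2); other prey at levels: T10 1, T14 2, T13 2 → level 3.

Trophic level 3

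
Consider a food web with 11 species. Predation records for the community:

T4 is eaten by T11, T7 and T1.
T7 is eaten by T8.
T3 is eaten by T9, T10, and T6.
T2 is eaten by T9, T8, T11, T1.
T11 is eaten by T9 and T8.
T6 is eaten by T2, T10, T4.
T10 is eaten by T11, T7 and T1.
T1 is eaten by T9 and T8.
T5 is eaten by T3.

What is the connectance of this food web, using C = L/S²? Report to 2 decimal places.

C = 0.18

The web has S = 11 species and L = 22 feeding links.
C = L / S² = 22 / 121 = 0.1818 ≈ 0.18.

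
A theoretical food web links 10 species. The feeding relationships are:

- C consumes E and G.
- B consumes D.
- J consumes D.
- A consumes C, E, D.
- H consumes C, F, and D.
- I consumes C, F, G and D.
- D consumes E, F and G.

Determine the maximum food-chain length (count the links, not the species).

One longest chain: G → D → J.
It has 3 species and 2 links.

2 links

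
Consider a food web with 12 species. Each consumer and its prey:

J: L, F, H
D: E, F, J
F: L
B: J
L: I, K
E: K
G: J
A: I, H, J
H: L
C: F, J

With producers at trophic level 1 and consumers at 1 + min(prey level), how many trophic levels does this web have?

Producers (level 1): I, K.
Following each consumer down to its lowest-level prey: I → L → J → G (levels 1 through 4).
All prey of G (J 3) are at level 3 or above, so G is at level 1 + 3 = 4.
Every consumer has at least one prey at level 3 or below, so none exceeds level 4.

4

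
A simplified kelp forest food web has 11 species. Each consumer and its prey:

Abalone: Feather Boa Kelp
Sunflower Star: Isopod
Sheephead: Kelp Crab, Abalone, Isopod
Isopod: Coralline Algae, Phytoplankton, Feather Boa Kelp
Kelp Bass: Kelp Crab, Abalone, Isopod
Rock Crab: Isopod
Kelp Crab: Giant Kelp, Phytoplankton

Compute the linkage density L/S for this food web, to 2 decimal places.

L/S = 1.27

There are L = 14 links among S = 11 species.
L/S = 14/11 = 1.2727 ≈ 1.27.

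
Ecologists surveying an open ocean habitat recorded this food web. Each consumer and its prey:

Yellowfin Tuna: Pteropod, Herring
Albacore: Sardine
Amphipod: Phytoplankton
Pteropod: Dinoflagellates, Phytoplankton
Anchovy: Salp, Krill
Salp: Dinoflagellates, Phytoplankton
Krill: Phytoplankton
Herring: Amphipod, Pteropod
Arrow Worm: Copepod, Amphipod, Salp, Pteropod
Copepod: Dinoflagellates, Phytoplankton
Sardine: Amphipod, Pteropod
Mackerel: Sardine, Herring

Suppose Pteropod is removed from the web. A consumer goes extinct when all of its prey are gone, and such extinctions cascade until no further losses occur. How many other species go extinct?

Remove Pteropod.
Every predator of it retains at least one other prey: Arrow Worm still has Copepod, Amphipod, Salp; Sardine still has Amphipod; Herring still has Amphipod; Yellowfin Tuna still has Herring.
No consumer loses all prey, so no secondary extinctions occur.

0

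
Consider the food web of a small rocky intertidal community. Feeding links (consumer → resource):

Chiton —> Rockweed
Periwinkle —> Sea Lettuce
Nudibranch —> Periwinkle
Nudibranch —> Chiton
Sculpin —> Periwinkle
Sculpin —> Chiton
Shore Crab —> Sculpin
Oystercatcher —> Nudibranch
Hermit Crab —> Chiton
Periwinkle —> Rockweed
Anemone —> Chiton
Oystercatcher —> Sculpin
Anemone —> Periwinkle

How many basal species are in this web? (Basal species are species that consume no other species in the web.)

2

Basal species (no prey listed): Sea Lettuce, Rockweed.
Count: 2.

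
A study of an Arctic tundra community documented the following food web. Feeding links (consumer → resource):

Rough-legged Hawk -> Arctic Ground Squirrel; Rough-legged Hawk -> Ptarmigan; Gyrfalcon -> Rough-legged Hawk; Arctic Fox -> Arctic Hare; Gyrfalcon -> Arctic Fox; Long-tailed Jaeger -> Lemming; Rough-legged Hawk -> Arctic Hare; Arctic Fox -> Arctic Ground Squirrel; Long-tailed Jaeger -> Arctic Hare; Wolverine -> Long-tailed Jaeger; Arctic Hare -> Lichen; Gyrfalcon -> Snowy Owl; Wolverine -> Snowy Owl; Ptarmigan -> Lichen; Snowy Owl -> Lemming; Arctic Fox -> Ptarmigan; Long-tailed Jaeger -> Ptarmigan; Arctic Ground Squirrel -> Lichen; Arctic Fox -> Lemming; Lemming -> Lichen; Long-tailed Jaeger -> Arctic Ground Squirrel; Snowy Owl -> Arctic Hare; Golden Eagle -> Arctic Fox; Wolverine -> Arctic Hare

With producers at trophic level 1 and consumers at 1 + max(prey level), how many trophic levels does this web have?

4

Producers (level 1): Lichen.
Lichen → Arctic Hare → Arctic Fox → Golden Eagle gives Golden Eagle level 4.
No species has a prey at level 4, so no species reaches level 5.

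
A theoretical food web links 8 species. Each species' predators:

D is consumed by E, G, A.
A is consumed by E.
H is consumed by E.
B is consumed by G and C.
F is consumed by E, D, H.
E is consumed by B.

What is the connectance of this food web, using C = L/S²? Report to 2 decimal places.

The web has S = 8 species and L = 11 feeding links.
C = L / S² = 11 / 64 = 0.1719 ≈ 0.17.

C = 0.17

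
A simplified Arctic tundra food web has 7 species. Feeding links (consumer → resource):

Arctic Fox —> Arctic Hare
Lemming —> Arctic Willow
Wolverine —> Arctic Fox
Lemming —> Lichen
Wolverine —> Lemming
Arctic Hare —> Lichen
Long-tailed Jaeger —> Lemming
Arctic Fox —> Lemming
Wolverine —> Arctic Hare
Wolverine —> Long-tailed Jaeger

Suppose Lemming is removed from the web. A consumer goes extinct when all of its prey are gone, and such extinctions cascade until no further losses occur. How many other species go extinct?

Remove Lemming.
Round 1: Long-tailed Jaeger (all prey gone) → extinct.
No further losses. Total secondary extinctions: 1.

1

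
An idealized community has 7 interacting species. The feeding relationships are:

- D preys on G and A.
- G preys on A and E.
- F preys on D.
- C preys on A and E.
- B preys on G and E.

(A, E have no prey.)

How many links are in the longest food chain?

One longest chain: A → G → D → F.
It has 4 species and 3 links.

3 links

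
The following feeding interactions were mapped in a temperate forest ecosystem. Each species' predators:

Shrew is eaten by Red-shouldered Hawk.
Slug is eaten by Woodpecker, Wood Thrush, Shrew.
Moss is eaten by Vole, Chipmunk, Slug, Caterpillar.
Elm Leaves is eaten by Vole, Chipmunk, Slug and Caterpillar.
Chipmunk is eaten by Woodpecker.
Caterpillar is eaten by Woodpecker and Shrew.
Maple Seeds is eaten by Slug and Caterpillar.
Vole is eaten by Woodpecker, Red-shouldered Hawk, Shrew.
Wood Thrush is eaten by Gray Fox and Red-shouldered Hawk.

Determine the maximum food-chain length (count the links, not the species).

3 links

One longest chain: Elm Leaves → Vole → Shrew → Red-shouldered Hawk.
It has 4 species and 3 links.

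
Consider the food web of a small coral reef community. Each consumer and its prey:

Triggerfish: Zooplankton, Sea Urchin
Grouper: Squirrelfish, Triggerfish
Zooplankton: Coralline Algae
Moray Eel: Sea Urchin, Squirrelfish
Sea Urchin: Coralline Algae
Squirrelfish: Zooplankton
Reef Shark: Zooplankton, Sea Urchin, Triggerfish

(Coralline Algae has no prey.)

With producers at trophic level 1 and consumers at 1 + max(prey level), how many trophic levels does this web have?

4

Producers (level 1): Coralline Algae.
Coralline Algae → Zooplankton → Triggerfish → Reef Shark gives Reef Shark level 4.
No species has a prey at level 4, so no species reaches level 5.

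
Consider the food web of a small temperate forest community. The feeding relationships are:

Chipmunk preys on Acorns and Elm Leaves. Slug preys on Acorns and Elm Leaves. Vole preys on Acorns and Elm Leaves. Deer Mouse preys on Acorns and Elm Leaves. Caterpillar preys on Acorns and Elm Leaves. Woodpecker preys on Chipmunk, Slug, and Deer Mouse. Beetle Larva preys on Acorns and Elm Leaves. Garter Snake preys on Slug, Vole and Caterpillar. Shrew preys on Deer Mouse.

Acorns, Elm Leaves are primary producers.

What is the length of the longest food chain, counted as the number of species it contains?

One longest chain: Acorns → Vole → Garter Snake.
It has 3 species and 2 links.

3 species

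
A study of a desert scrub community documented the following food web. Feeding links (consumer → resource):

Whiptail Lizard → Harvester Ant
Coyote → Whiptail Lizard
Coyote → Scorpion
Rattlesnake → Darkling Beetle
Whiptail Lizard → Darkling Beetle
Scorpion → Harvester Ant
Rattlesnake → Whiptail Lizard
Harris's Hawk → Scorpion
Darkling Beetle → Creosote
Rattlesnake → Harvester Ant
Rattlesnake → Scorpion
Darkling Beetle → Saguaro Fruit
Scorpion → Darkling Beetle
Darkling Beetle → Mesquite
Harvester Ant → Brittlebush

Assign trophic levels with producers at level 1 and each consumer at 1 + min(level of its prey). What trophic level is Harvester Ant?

Brittlebush is a producer → level 1.
Harvester Ant eats Brittlebush → level 2.

Trophic level 2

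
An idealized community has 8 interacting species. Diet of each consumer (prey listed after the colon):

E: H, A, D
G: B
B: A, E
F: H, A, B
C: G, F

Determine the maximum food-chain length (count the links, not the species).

One longest chain: H → E → B → G → C.
It has 5 species and 4 links.

4 links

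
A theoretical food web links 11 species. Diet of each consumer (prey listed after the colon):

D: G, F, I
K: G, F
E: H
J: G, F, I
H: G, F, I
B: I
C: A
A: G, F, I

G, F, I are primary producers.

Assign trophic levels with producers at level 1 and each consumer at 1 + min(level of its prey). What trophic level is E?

G is a producer → level 1.
H eats G → level 2.
E eats H → level 3.
No prey of E is below level 2, so 3 is the minimum.

Trophic level 3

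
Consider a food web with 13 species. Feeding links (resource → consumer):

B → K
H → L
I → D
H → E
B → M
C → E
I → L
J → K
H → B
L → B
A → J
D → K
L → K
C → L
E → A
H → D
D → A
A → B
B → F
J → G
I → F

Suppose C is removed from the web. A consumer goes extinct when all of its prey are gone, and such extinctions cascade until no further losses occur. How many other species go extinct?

Remove C.
Every predator of it retains at least one other prey: E still has H; L still has H, I.
No consumer loses all prey, so no secondary extinctions occur.

0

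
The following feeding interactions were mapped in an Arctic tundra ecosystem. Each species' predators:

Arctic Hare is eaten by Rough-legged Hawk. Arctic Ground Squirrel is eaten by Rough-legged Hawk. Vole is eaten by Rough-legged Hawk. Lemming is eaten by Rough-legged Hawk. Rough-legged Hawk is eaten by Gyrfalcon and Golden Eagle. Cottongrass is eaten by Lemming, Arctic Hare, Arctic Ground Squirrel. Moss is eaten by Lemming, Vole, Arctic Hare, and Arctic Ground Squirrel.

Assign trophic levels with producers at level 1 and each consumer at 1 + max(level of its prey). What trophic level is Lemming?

Moss is a producer → level 1.
Lemming eats Moss (level 1); other prey at levels: Cottongrass 1 → level 2.

Trophic level 2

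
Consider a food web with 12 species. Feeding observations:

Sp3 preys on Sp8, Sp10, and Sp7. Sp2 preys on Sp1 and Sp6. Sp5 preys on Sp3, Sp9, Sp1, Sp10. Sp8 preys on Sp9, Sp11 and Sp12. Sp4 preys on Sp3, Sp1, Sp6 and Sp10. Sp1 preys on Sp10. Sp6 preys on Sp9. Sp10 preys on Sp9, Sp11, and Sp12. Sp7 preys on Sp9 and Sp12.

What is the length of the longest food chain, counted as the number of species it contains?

One longest chain: Sp9 → Sp10 → Sp1 → Sp4.
It has 4 species and 3 links.

4 species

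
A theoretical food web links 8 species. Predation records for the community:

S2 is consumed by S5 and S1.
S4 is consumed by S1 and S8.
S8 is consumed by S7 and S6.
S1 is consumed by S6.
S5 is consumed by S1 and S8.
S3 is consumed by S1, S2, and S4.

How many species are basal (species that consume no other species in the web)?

1

Basal species (no prey listed): S3.
Count: 1.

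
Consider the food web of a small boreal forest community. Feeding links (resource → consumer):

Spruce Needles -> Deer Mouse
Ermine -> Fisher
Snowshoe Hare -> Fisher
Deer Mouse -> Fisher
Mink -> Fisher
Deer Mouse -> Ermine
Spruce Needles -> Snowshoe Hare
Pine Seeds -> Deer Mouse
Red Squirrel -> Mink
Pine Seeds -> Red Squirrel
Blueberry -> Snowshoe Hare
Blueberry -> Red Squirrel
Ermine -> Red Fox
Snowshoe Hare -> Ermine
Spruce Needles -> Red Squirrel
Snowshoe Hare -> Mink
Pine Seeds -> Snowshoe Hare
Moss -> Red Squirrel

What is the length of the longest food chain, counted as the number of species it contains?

One longest chain: Pine Seeds → Snowshoe Hare → Ermine → Red Fox.
It has 4 species and 3 links.

4 species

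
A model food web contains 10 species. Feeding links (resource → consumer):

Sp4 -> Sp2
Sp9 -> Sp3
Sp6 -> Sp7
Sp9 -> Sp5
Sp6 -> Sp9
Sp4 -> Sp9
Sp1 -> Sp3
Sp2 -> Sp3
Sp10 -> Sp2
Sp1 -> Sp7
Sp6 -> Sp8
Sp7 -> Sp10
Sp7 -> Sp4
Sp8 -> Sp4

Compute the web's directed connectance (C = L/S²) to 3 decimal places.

C = 0.140

The web has S = 10 species and L = 14 feeding links.
C = L / S² = 14 / 100 = 0.1400 ≈ 0.140.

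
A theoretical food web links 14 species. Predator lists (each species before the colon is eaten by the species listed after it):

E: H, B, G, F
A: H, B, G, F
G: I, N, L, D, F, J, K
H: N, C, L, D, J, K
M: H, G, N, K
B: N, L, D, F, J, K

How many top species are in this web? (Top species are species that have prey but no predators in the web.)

8

Top species (has prey, but nothing eats it): I, N, C, L, D, F, J, K.
Count: 8.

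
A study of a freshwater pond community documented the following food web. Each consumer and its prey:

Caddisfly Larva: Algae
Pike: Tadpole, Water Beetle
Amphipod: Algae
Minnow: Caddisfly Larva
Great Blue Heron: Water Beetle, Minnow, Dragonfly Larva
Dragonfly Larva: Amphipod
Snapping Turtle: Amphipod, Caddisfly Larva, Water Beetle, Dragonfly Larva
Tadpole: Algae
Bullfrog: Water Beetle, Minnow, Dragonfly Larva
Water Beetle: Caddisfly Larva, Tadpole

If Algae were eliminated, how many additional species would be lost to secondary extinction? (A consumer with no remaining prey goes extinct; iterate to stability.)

Remove Algae.
Round 1: Amphipod (all prey gone), Caddisfly Larva (all prey gone), Tadpole (all prey gone) → extinct.
Round 2: Water Beetle (all prey gone), Minnow (all prey gone), Dragonfly Larva (all prey gone) → extinct.
Round 3: Snapping Turtle (all prey gone), Bullfrog (all prey gone), Pike (all prey gone), Great Blue Heron (all prey gone) → extinct.
No further losses. Total secondary extinctions: 10.

10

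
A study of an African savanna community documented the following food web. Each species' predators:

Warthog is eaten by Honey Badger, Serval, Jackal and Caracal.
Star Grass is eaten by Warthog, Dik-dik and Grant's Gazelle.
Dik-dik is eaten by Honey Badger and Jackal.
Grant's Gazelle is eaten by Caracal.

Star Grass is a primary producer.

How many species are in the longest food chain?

One longest chain: Star Grass → Warthog → Honey Badger.
It has 3 species and 2 links.

3 species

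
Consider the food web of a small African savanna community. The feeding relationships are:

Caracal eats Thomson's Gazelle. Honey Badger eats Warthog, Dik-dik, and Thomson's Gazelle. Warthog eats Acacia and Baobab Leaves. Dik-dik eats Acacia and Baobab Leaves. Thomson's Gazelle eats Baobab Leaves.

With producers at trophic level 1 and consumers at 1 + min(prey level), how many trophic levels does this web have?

3

Producers (level 1): Acacia, Baobab Leaves.
Following each consumer down to its lowest-level prey: Acacia → Dik-dik → Honey Badger (levels 1 through 3).
All prey of Honey Badger (Dik-dik 2, Warthog 2, Thomson's Gazelle 2) are at level 2 or above, so Honey Badger is at level 1 + 2 = 3.
Every consumer has at least one prey at level 2 or below, so none exceeds level 3.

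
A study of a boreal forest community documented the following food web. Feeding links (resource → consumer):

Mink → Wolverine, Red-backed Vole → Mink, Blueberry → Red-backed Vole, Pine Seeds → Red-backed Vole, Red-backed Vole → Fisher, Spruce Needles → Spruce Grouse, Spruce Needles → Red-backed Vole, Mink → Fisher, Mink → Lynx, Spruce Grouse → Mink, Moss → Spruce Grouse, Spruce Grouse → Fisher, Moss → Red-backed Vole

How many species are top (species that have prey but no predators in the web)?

3

Top species (has prey, but nothing eats it): Wolverine, Lynx, Fisher.
Count: 3.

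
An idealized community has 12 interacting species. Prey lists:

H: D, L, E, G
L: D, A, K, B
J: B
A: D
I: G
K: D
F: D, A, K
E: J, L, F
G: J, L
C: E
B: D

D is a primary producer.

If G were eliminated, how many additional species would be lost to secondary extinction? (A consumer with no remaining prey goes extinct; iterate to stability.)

Remove G.
Round 1: I (all prey gone) → extinct.
No further losses. Total secondary extinctions: 1.

1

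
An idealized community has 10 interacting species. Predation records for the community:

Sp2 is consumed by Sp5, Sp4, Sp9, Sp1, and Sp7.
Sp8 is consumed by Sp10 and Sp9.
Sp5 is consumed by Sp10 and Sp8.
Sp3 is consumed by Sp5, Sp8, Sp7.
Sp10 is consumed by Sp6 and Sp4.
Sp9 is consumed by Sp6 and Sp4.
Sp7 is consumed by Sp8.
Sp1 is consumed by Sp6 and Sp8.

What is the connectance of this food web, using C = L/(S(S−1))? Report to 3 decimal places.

C = 0.211

The web has S = 10 species and L = 19 feeding links.
C = L / (S(S−1)) = 19 / 90 = 0.2111 ≈ 0.211.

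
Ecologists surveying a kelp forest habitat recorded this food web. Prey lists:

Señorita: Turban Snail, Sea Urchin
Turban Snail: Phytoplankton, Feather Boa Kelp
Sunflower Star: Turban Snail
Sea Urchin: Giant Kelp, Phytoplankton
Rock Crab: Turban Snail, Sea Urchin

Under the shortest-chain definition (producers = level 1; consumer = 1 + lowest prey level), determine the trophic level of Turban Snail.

Phytoplankton is a producer → level 1.
Turban Snail eats Phytoplankton → level 2.

Trophic level 2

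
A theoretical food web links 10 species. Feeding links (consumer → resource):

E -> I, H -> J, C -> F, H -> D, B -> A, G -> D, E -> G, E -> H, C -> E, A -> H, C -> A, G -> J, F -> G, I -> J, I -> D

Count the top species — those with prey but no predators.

2

Top species (has prey, but nothing eats it): C, B.
Count: 2.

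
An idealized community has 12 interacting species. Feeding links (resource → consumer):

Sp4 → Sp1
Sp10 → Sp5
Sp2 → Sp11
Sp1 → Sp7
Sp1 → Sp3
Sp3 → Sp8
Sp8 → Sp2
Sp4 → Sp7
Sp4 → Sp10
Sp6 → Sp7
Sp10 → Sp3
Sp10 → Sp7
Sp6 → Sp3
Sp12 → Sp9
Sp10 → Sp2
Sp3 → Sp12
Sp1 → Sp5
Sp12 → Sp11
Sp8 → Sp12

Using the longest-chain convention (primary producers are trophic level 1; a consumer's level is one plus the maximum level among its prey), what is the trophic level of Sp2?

Sp4 is a producer → level 1.
Sp1 eats Sp4 → level 2.
Sp3 eats Sp1 (level 2); other prey at levels: Sp6 1, Sp10 2 → level 3.
Sp8 eats Sp3 → level 4.
Sp2 eats Sp8 (level 4); other prey at levels: Sp10 2 → level 5.

Trophic level 5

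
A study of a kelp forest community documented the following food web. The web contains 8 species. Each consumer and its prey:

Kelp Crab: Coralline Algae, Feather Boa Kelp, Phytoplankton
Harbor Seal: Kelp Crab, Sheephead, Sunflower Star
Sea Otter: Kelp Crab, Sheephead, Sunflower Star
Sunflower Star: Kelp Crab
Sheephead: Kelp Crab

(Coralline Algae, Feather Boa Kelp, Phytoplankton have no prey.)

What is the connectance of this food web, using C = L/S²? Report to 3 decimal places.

C = 0.172

The web has S = 8 species and L = 11 feeding links.
C = L / S² = 11 / 64 = 0.1719 ≈ 0.172.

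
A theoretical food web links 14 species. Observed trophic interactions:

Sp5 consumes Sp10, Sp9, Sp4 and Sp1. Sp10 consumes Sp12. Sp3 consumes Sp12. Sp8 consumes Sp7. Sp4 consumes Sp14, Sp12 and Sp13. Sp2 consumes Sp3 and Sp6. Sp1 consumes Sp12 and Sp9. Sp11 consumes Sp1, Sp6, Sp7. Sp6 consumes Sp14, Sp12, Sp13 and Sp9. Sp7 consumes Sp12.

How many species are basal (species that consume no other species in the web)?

4

Basal species (no prey listed): Sp9, Sp12, Sp14, Sp13.
Count: 4.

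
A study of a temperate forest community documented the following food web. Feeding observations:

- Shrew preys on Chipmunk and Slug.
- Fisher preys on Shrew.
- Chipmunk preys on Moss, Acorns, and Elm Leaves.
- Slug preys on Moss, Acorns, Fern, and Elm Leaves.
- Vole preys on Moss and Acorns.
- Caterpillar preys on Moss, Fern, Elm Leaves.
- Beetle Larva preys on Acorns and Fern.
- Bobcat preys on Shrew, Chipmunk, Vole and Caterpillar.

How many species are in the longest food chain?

4 species

One longest chain: Moss → Slug → Shrew → Bobcat.
It has 4 species and 3 links.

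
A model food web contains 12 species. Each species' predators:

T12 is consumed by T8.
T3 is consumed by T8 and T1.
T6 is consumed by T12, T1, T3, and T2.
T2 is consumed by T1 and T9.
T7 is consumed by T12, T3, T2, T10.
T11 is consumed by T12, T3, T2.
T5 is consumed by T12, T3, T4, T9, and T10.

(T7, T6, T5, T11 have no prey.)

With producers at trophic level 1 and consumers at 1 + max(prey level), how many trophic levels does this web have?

3

Producers (level 1): T7, T6, T5, T11.
T7 → T2 → T1 gives T1 level 3.
No species has a prey at level 3, so no species reaches level 4.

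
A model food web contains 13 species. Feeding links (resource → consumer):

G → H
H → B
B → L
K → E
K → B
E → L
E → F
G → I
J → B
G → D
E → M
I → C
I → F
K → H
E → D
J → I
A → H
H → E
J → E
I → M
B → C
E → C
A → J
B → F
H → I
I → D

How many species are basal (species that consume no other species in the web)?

Basal species (no prey listed): K, G, A.
Count: 3.

3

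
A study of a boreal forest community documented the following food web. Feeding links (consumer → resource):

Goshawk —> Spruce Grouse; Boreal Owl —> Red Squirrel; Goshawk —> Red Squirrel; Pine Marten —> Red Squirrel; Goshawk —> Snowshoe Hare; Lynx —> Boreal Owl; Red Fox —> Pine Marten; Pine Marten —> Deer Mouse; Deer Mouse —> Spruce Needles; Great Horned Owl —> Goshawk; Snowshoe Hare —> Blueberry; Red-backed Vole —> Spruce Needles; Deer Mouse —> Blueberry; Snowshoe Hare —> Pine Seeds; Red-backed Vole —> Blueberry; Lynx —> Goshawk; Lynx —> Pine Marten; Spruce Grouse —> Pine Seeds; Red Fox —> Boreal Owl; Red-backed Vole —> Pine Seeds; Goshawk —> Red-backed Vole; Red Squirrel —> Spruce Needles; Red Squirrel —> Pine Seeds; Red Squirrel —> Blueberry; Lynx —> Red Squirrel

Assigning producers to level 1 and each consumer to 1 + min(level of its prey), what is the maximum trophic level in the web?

4

Producers (level 1): Spruce Needles, Pine Seeds, Blueberry.
Following each consumer down to its lowest-level prey: Spruce Needles → Red-backed Vole → Goshawk → Great Horned Owl (levels 1 through 4).
All prey of Great Horned Owl (Goshawk 3) are at level 3 or above, so Great Horned Owl is at level 1 + 3 = 4.
Every consumer has at least one prey at level 3 or below, so none exceeds level 4.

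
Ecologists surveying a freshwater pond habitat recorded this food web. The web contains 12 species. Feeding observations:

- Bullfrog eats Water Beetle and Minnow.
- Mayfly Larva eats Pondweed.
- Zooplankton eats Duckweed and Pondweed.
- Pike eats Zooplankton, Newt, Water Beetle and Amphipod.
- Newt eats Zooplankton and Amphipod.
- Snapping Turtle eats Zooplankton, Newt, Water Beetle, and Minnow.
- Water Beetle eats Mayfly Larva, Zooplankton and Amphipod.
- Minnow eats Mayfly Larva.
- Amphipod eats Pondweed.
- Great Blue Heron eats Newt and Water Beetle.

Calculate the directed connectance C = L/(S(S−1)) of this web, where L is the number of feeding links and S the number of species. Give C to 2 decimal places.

The web has S = 12 species and L = 22 feeding links.
C = L / (S(S−1)) = 22 / 132 = 0.1667 ≈ 0.17.

C = 0.17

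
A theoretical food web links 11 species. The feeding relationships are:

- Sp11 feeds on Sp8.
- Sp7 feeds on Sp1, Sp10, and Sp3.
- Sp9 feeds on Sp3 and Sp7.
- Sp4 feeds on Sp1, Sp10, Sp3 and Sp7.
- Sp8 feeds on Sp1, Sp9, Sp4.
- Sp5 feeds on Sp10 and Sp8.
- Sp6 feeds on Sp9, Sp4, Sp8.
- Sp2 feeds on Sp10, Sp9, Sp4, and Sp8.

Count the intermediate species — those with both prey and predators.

Intermediate species (has both prey and predators): Sp7, Sp9, Sp4, Sp8.
Count: 4.

4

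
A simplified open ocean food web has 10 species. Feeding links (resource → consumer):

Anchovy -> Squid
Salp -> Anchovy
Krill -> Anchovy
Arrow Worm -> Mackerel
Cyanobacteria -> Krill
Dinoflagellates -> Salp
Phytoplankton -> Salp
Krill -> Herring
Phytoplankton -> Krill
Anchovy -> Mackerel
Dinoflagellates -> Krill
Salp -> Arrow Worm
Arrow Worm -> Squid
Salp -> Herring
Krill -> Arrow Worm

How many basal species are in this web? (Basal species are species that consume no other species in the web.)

Basal species (no prey listed): Cyanobacteria, Phytoplankton, Dinoflagellates.
Count: 3.

3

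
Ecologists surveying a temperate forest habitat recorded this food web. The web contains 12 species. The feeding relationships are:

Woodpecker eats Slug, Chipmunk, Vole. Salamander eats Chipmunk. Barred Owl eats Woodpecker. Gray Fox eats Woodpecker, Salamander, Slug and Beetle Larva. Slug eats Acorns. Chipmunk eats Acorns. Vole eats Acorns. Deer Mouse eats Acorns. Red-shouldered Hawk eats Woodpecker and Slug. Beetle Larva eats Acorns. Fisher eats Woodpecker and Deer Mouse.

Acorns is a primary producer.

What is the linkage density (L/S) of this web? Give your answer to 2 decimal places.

L/S = 1.50

There are L = 18 links among S = 12 species.
L/S = 18/12 = 1.5000 ≈ 1.50.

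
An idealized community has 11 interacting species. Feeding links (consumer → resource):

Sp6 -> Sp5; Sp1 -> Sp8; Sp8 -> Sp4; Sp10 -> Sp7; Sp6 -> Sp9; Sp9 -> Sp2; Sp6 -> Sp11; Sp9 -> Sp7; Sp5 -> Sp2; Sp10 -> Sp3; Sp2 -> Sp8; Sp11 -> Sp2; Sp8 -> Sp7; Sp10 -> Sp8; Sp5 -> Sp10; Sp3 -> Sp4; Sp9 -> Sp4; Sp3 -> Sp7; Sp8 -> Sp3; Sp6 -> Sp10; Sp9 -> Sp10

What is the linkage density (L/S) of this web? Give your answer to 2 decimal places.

There are L = 21 links among S = 11 species.
L/S = 21/11 = 1.9091 ≈ 1.91.

L/S = 1.91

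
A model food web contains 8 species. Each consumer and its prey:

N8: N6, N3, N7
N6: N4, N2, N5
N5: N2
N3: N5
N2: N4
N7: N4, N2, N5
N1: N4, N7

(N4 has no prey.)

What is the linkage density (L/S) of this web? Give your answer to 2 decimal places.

L/S = 1.75

There are L = 14 links among S = 8 species.
L/S = 14/8 = 1.7500 ≈ 1.75.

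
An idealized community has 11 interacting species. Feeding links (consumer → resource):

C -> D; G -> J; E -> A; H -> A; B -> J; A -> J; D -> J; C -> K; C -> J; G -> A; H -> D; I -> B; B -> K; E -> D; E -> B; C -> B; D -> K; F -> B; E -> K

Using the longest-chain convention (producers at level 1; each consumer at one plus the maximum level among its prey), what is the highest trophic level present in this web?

3

Producers (level 1): K, J.
K → B → I gives I level 3.
No species has a prey at level 3, so no species reaches level 4.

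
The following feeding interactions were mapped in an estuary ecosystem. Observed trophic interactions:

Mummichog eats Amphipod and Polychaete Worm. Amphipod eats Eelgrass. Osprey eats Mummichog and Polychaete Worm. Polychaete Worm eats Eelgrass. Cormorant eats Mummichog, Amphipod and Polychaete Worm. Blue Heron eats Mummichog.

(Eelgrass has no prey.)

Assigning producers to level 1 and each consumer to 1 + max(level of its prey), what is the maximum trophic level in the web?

4

Producers (level 1): Eelgrass.
Eelgrass → Polychaete Worm → Mummichog → Blue Heron gives Blue Heron level 4.
No species has a prey at level 4, so no species reaches level 5.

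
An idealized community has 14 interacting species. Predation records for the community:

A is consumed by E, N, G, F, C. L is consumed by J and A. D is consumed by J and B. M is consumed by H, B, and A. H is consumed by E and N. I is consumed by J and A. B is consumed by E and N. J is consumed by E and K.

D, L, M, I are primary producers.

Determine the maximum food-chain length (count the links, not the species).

2 links

One longest chain: D → J → K.
It has 3 species and 2 links.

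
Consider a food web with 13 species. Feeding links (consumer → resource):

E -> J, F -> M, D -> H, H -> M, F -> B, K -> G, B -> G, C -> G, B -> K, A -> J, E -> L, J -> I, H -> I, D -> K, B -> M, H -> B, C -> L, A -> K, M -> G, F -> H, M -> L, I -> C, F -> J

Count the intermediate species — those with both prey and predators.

Intermediate species (has both prey and predators): K, M, C, I, B, J, H.
Count: 7.

7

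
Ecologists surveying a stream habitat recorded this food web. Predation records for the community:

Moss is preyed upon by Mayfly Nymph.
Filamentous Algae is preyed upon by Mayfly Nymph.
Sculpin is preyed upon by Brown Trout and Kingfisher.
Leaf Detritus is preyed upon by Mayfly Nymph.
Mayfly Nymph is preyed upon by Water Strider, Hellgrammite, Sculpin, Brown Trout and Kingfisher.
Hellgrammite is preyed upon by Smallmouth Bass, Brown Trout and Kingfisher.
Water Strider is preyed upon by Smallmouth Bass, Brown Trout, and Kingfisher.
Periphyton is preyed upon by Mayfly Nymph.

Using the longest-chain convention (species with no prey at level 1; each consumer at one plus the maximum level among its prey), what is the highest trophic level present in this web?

Basal resources (level 1): Moss, Periphyton, Leaf Detritus, Filamentous Algae.
Moss → Mayfly Nymph → Sculpin → Brown Trout gives Brown Trout level 4.
No species has a prey at level 4, so no species reaches level 5.

4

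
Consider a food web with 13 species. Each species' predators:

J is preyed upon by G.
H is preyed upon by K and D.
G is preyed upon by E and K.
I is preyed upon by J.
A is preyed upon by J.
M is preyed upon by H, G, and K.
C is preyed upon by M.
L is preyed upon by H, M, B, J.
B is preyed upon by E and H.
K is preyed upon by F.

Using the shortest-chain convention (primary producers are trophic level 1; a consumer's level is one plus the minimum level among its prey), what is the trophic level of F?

L is a producer → level 1.
M eats L → level 2.
K eats M → level 3.
F eats K → level 4.
No prey of F is below level 3, so 4 is the minimum.

Trophic level 4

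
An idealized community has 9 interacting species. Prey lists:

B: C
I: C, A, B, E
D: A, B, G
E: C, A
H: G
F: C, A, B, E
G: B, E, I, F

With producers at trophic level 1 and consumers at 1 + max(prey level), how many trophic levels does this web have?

5

Producers (level 1): C, A.
C → B → I → G → H gives H level 5.
No species has a prey at level 5, so no species reaches level 6.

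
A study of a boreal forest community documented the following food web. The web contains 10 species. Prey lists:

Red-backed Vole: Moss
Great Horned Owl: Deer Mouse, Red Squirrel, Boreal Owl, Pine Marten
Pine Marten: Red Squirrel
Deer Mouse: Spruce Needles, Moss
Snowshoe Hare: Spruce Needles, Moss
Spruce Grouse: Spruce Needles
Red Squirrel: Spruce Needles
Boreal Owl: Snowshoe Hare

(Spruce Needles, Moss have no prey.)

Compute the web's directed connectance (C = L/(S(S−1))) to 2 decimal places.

C = 0.14

The web has S = 10 species and L = 13 feeding links.
C = L / (S(S−1)) = 13 / 90 = 0.1444 ≈ 0.14.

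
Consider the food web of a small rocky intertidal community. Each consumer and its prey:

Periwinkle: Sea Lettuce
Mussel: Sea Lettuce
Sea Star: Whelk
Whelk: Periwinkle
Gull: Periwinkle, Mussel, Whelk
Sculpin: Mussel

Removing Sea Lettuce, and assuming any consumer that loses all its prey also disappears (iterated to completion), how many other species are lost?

6

Remove Sea Lettuce.
Round 1: Periwinkle (all prey gone), Mussel (all prey gone) → extinct.
Round 2: Sculpin (all prey gone), Whelk (all prey gone) → extinct.
Round 3: Sea Star (all prey gone), Gull (all prey gone) → extinct.
No further losses. Total secondary extinctions: 6.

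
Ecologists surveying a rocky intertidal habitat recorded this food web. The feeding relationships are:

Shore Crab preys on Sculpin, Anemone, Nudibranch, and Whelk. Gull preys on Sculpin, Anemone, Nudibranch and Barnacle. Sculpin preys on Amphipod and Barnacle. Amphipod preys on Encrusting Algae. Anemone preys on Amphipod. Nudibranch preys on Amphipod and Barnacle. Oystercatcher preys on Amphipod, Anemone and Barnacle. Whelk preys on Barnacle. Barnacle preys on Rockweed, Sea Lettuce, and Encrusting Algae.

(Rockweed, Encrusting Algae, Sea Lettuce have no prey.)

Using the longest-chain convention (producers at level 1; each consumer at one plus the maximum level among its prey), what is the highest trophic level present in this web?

4

Producers (level 1): Rockweed, Encrusting Algae, Sea Lettuce.
Rockweed → Barnacle → Whelk → Shore Crab gives Shore Crab level 4.
No species has a prey at level 4, so no species reaches level 5.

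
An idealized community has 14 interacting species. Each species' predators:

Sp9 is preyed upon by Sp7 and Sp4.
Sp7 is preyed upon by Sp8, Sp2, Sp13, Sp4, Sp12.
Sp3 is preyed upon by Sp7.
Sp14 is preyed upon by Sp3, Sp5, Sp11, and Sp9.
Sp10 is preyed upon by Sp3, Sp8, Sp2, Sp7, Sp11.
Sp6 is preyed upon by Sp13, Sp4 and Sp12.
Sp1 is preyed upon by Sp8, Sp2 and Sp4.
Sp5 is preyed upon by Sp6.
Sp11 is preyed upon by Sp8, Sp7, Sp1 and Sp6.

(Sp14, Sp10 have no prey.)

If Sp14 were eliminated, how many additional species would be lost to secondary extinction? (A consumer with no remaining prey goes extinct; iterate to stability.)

Remove Sp14.
Round 1: Sp5 (all prey gone), Sp9 (all prey gone) → extinct.
No further losses. Total secondary extinctions: 2.

2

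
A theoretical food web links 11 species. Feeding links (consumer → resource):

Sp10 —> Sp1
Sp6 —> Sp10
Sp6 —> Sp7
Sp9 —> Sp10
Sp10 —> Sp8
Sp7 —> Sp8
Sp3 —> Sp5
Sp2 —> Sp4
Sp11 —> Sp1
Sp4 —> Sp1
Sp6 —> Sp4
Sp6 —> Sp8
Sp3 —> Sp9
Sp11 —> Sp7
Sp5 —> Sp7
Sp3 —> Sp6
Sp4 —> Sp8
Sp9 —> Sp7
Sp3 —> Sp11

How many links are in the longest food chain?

3 links

One longest chain: Sp8 → Sp7 → Sp6 → Sp3.
It has 4 species and 3 links.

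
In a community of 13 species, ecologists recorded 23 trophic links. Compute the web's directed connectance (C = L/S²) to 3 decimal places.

C = 0.136

The web has S = 13 species and L = 23 feeding links.
C = L / S² = 23 / 169 = 0.1361 ≈ 0.136.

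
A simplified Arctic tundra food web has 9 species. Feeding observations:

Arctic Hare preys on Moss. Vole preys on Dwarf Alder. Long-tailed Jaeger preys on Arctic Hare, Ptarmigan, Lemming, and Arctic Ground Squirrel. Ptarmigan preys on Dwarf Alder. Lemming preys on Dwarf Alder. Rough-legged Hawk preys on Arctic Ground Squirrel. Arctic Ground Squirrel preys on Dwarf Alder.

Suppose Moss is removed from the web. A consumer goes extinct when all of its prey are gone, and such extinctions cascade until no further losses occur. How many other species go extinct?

Remove Moss.
Round 1: Arctic Hare (all prey gone) → extinct.
No further losses. Total secondary extinctions: 1.

1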